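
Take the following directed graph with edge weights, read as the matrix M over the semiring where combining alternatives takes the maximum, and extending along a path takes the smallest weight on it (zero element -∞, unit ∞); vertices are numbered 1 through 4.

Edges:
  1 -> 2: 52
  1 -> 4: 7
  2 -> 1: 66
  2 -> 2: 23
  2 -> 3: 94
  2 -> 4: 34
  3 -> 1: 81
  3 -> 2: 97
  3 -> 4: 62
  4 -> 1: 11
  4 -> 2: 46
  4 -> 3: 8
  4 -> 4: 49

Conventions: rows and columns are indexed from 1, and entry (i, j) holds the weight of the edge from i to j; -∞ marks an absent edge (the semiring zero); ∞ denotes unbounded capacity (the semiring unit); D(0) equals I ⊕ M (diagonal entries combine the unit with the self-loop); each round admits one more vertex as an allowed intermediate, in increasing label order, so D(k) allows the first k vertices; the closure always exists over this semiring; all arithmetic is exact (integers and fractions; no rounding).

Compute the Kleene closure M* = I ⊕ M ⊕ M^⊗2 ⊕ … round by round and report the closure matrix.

D(0):
  [∞, 52, -∞, 7]
  [66, ∞, 94, 34]
  [81, 97, ∞, 62]
  [11, 46, 8, ∞]
D(1):
  [∞, 52, -∞, 7]
  [66, ∞, 94, 34]
  [81, 97, ∞, 62]
  [11, 46, 8, ∞]
D(2):
  [∞, 52, 52, 34]
  [66, ∞, 94, 34]
  [81, 97, ∞, 62]
  [46, 46, 46, ∞]
D(3):
  [∞, 52, 52, 52]
  [81, ∞, 94, 62]
  [81, 97, ∞, 62]
  [46, 46, 46, ∞]
D(4):
  [∞, 52, 52, 52]
  [81, ∞, 94, 62]
  [81, 97, ∞, 62]
  [46, 46, 46, ∞]
Answer: M* = [[∞, 52, 52, 52], [81, ∞, 94, 62], [81, 97, ∞, 62], [46, 46, 46, ∞]]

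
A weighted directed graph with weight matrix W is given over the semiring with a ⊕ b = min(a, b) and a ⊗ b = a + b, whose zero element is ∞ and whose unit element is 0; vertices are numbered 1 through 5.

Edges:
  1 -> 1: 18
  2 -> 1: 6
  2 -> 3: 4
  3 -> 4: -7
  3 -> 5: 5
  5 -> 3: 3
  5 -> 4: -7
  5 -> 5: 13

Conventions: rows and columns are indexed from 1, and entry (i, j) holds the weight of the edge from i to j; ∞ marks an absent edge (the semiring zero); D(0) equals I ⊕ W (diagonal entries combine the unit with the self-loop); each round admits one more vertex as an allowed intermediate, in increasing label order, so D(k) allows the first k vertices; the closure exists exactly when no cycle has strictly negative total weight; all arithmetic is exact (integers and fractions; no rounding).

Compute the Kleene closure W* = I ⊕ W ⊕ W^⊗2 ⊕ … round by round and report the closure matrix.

D(0):
  [0, ∞, ∞, ∞, ∞]
  [6, 0, 4, ∞, ∞]
  [∞, ∞, 0, -7, 5]
  [∞, ∞, ∞, 0, ∞]
  [∞, ∞, 3, -7, 0]
D(1):
  [0, ∞, ∞, ∞, ∞]
  [6, 0, 4, ∞, ∞]
  [∞, ∞, 0, -7, 5]
  [∞, ∞, ∞, 0, ∞]
  [∞, ∞, 3, -7, 0]
D(2):
  [0, ∞, ∞, ∞, ∞]
  [6, 0, 4, ∞, ∞]
  [∞, ∞, 0, -7, 5]
  [∞, ∞, ∞, 0, ∞]
  [∞, ∞, 3, -7, 0]
D(3):
  [0, ∞, ∞, ∞, ∞]
  [6, 0, 4, -3, 9]
  [∞, ∞, 0, -7, 5]
  [∞, ∞, ∞, 0, ∞]
  [∞, ∞, 3, -7, 0]
D(4):
  [0, ∞, ∞, ∞, ∞]
  [6, 0, 4, -3, 9]
  [∞, ∞, 0, -7, 5]
  [∞, ∞, ∞, 0, ∞]
  [∞, ∞, 3, -7, 0]
D(5):
  [0, ∞, ∞, ∞, ∞]
  [6, 0, 4, -3, 9]
  [∞, ∞, 0, -7, 5]
  [∞, ∞, ∞, 0, ∞]
  [∞, ∞, 3, -7, 0]
Answer: W* = [[0, ∞, ∞, ∞, ∞], [6, 0, 4, -3, 9], [∞, ∞, 0, -7, 5], [∞, ∞, ∞, 0, ∞], [∞, ∞, 3, -7, 0]]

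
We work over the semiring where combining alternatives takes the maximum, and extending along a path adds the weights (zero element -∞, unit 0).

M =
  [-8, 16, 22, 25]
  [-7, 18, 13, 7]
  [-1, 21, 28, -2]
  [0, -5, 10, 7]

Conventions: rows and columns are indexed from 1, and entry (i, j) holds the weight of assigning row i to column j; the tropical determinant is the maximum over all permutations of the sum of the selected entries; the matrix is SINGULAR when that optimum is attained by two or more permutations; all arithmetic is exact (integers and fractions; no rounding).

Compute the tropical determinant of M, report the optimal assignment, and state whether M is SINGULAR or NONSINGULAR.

σ = (1, 2, 3, 4): (-8) + 18 + 28 + 7 = 45
σ = (1, 2, 4, 3): (-8) + 18 + (-2) + 10 = 18
σ = (1, 3, 2, 4): (-8) + 13 + 21 + 7 = 33
σ = (1, 3, 4, 2): (-8) + 13 + (-2) + (-5) = -2
σ = (1, 4, 2, 3): (-8) + 7 + 21 + 10 = 30
σ = (1, 4, 3, 2): (-8) + 7 + 28 + (-5) = 22
σ = (2, 1, 3, 4): 16 + (-7) + 28 + 7 = 44
σ = (2, 1, 4, 3): 16 + (-7) + (-2) + 10 = 17
σ = (2, 3, 1, 4): 16 + 13 + (-1) + 7 = 35
σ = (2, 3, 4, 1): 16 + 13 + (-2) + 0 = 27
σ = (2, 4, 1, 3): 16 + 7 + (-1) + 10 = 32
σ = (2, 4, 3, 1): 16 + 7 + 28 + 0 = 51
σ = (3, 1, 2, 4): 22 + (-7) + 21 + 7 = 43
σ = (3, 1, 4, 2): 22 + (-7) + (-2) + (-5) = 8
σ = (3, 2, 1, 4): 22 + 18 + (-1) + 7 = 46
σ = (3, 2, 4, 1): 22 + 18 + (-2) + 0 = 38
σ = (3, 4, 1, 2): 22 + 7 + (-1) + (-5) = 23
σ = (3, 4, 2, 1): 22 + 7 + 21 + 0 = 50
σ = (4, 1, 2, 3): 25 + (-7) + 21 + 10 = 49
σ = (4, 1, 3, 2): 25 + (-7) + 28 + (-5) = 41
σ = (4, 2, 1, 3): 25 + 18 + (-1) + 10 = 52
σ = (4, 2, 3, 1): 25 + 18 + 28 + 0 = 71
σ = (4, 3, 1, 2): 25 + 13 + (-1) + (-5) = 32
σ = (4, 3, 2, 1): 25 + 13 + 21 + 0 = 59
Optimal value attained by: σ = (4, 2, 3, 1).
Answer: det⊕(M) = 71; verdict: NONSINGULAR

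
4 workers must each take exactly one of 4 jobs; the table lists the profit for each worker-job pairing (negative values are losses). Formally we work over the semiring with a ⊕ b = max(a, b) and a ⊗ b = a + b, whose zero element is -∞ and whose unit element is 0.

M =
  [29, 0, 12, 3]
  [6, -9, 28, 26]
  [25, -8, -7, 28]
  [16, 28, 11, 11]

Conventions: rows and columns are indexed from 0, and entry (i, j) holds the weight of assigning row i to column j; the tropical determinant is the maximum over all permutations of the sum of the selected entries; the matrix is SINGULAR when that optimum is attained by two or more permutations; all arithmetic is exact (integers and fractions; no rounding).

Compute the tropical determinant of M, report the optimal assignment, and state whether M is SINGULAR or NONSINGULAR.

σ = (0, 1, 2, 3): 29 + (-9) + (-7) + 11 = 24
σ = (0, 1, 3, 2): 29 + (-9) + 28 + 11 = 59
σ = (0, 2, 1, 3): 29 + 28 + (-8) + 11 = 60
σ = (0, 2, 3, 1): 29 + 28 + 28 + 28 = 113
σ = (0, 3, 1, 2): 29 + 26 + (-8) + 11 = 58
σ = (0, 3, 2, 1): 29 + 26 + (-7) + 28 = 76
σ = (1, 0, 2, 3): 0 + 6 + (-7) + 11 = 10
σ = (1, 0, 3, 2): 0 + 6 + 28 + 11 = 45
σ = (1, 2, 0, 3): 0 + 28 + 25 + 11 = 64
σ = (1, 2, 3, 0): 0 + 28 + 28 + 16 = 72
σ = (1, 3, 0, 2): 0 + 26 + 25 + 11 = 62
σ = (1, 3, 2, 0): 0 + 26 + (-7) + 16 = 35
σ = (2, 0, 1, 3): 12 + 6 + (-8) + 11 = 21
σ = (2, 0, 3, 1): 12 + 6 + 28 + 28 = 74
σ = (2, 1, 0, 3): 12 + (-9) + 25 + 11 = 39
σ = (2, 1, 3, 0): 12 + (-9) + 28 + 16 = 47
σ = (2, 3, 0, 1): 12 + 26 + 25 + 28 = 91
σ = (2, 3, 1, 0): 12 + 26 + (-8) + 16 = 46
σ = (3, 0, 1, 2): 3 + 6 + (-8) + 11 = 12
σ = (3, 0, 2, 1): 3 + 6 + (-7) + 28 = 30
σ = (3, 1, 0, 2): 3 + (-9) + 25 + 11 = 30
σ = (3, 1, 2, 0): 3 + (-9) + (-7) + 16 = 3
σ = (3, 2, 0, 1): 3 + 28 + 25 + 28 = 84
σ = (3, 2, 1, 0): 3 + 28 + (-8) + 16 = 39
Optimal value attained by: σ = (0, 2, 3, 1).
Answer: det⊕(M) = 113; verdict: NONSINGULAR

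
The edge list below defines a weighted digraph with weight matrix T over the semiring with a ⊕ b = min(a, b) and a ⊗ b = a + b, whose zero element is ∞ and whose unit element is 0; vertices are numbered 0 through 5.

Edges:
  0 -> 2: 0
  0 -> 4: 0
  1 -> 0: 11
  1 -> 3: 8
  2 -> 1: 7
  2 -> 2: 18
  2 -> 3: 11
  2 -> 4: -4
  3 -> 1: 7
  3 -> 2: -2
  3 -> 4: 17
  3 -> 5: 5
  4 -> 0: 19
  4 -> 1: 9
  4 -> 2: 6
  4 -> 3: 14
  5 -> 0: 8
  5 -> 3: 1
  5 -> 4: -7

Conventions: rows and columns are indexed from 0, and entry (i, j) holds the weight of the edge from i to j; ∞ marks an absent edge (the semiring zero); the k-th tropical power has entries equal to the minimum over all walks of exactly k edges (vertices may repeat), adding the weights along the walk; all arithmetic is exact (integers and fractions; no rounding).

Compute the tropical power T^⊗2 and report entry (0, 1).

T^⊗2:
  [19, 7, 6, 11, -4, ∞]
  [∞, 15, 6, ∞, 11, 13]
  [15, 5, 2, 10, 14, 16]
  [13, 5, 16, 6, -6, ∞]
  [20, 13, 12, 17, 2, 19]
  [12, 2, -1, 7, 8, 6]
Key observation: the optimum is the walk 0->2->1, with weight 0 + 7 = 7.
Optimal value attained by: walk 0->2->1.
Answer: (T^⊗2)[0][1] = 7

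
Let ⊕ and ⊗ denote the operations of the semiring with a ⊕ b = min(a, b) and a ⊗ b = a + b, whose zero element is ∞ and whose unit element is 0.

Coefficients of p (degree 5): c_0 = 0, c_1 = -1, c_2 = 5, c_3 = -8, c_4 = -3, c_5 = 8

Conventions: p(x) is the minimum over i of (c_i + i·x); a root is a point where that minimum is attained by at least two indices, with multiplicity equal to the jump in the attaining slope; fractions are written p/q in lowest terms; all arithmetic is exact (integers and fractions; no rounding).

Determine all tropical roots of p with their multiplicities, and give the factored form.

hull edge (i=0, c=0) to (i=3, c=-8): slope -8/3, span 3
hull edge (i=3, c=-8) to (i=4, c=-3): slope 5, span 1
hull edge (i=4, c=-3) to (i=5, c=8): slope 11, span 1
Factored form: p(x) = 8 ⊗ (x ⊕ (-11)) ⊗ (x ⊕ (-5)) ⊗ (x ⊕ 8/3) ⊗ (x ⊕ 8/3) ⊗ (x ⊕ 8/3)
Answer: roots = -11 (mult 1), -5 (mult 1), 8/3 (mult 3)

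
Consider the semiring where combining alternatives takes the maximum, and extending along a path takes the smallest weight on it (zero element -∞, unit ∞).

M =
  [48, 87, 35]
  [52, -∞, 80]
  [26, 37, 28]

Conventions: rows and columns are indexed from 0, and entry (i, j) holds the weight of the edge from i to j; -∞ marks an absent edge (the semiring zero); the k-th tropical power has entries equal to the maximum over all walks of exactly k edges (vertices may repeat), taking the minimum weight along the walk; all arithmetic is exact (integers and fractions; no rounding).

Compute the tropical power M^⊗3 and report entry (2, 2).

M^⊗2:
  [52, 48, 80]
  [48, 52, 35]
  [37, 28, 37]
M^⊗3:
  [48, 52, 48]
  [52, 48, 52]
  [37, 37, 35]
Key observation: the optimum is the walk 2->1->0->2, with weight 37 min 52 min 35 = 35.
Optimal value attained by: walk 2->1->0->2.
Answer: (M^⊗3)[2][2] = 35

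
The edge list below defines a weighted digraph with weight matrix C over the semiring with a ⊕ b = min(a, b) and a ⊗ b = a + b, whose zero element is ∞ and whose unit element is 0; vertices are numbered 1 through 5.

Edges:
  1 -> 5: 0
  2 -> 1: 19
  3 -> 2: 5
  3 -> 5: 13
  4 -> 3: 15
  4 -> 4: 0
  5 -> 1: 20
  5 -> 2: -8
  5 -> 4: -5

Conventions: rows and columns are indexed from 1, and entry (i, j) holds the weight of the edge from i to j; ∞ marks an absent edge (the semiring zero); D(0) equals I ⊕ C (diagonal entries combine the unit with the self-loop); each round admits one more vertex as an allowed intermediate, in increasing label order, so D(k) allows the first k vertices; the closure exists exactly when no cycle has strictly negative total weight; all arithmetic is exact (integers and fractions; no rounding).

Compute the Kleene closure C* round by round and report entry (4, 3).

D(0):
  [0, ∞, ∞, ∞, 0]
  [19, 0, ∞, ∞, ∞]
  [∞, 5, 0, ∞, 13]
  [∞, ∞, 15, 0, ∞]
  [20, -8, ∞, -5, 0]
D(1):
  [0, ∞, ∞, ∞, 0]
  [19, 0, ∞, ∞, 19]
  [∞, 5, 0, ∞, 13]
  [∞, ∞, 15, 0, ∞]
  [20, -8, ∞, -5, 0]
D(2):
  [0, ∞, ∞, ∞, 0]
  [19, 0, ∞, ∞, 19]
  [24, 5, 0, ∞, 13]
  [∞, ∞, 15, 0, ∞]
  [11, -8, ∞, -5, 0]
D(3):
  [0, ∞, ∞, ∞, 0]
  [19, 0, ∞, ∞, 19]
  [24, 5, 0, ∞, 13]
  [39, 20, 15, 0, 28]
  [11, -8, ∞, -5, 0]
D(4):
  [0, ∞, ∞, ∞, 0]
  [19, 0, ∞, ∞, 19]
  [24, 5, 0, ∞, 13]
  [39, 20, 15, 0, 28]
  [11, -8, 10, -5, 0]
D(5):
  [0, -8, 10, -5, 0]
  [19, 0, 29, 14, 19]
  [24, 5, 0, 8, 13]
  [39, 20, 15, 0, 28]
  [11, -8, 10, -5, 0]
Answer: C*[4][3] = 15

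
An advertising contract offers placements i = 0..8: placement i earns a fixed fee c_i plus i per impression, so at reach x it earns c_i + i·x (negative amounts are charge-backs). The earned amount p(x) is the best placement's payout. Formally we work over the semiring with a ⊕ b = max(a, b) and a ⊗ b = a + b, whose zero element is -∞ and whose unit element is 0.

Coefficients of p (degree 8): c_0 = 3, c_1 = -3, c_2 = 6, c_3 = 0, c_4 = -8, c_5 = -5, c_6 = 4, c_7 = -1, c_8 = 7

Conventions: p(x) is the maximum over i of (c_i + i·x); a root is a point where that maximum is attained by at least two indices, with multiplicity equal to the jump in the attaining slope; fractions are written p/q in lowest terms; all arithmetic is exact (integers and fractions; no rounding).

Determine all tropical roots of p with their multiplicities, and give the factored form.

hull edge (i=0, c=3) to (i=2, c=6): slope 3/2, span 2
hull edge (i=2, c=6) to (i=8, c=7): slope 1/6, span 6
Factored form: p(x) = 7 ⊗ (x ⊕ (-3/2)) ⊗ (x ⊕ (-3/2)) ⊗ (x ⊕ (-1/6)) ⊗ (x ⊕ (-1/6)) ⊗ (x ⊕ (-1/6)) ⊗ (x ⊕ (-1/6)) ⊗ (x ⊕ (-1/6)) ⊗ (x ⊕ (-1/6))
Answer: roots = -3/2 (mult 2), -1/6 (mult 6)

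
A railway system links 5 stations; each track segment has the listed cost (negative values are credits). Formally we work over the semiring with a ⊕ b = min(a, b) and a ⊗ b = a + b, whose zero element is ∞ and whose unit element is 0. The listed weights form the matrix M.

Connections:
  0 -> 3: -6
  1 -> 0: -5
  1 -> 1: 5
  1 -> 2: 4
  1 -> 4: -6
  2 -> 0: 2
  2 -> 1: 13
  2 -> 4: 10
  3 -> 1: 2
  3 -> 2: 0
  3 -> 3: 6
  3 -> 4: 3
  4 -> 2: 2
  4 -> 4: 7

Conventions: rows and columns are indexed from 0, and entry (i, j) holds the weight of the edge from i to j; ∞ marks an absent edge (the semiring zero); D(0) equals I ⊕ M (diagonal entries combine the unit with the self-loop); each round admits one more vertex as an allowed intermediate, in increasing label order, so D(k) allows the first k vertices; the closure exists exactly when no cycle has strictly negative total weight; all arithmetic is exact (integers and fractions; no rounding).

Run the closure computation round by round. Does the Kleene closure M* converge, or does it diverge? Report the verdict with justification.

D(0):
  [0, ∞, ∞, -6, ∞]
  [-5, 0, 4, ∞, -6]
  [2, 13, 0, ∞, 10]
  [∞, 2, 0, 0, 3]
  [∞, ∞, 2, ∞, 0]
D(1):
  [0, ∞, ∞, -6, ∞]
  [-5, 0, 4, -11, -6]
  [2, 13, 0, -4, 10]
  [∞, 2, 0, 0, 3]
  [∞, ∞, 2, ∞, 0]
Detection: at round 2, diagonal entry (3, 3) turns strictly negative.
Key observation: the cycle 3->1->0->3 has total weight 2 + (-5) + (-6), which is strictly negative.
Answer: DIVERGES — negative cycle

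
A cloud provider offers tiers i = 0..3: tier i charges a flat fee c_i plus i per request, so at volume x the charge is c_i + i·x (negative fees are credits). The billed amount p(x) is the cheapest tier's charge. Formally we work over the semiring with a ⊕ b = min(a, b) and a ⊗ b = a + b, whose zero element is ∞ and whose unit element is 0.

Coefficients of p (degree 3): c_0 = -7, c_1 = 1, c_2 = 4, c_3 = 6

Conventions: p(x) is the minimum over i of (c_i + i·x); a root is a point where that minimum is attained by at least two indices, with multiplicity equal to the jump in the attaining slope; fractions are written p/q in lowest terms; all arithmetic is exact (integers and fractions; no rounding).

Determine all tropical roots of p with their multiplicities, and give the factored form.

hull edge (i=0, c=-7) to (i=3, c=6): slope 13/3, span 3
Factored form: p(x) = 6 ⊗ (x ⊕ (-13/3)) ⊗ (x ⊕ (-13/3)) ⊗ (x ⊕ (-13/3))
Answer: roots = -13/3 (mult 3)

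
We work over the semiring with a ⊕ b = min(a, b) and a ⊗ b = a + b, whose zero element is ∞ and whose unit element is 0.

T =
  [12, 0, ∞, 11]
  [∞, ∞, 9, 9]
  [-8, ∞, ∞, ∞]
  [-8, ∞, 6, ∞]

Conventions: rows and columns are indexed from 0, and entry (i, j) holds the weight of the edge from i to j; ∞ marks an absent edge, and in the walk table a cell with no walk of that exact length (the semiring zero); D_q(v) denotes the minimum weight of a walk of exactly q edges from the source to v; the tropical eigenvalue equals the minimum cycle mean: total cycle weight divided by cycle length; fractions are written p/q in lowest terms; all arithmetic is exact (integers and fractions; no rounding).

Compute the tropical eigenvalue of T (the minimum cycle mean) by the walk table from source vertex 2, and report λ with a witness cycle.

q=0: [∞, ∞, 0, ∞]
q=1: [-8, ∞, ∞, ∞]
q=2: [4, -8, ∞, 3]
q=3: [-5, 4, 1, 1]
q=4: [-7, -5, 7, 6]
Optimal cycle mean attained by: cycle 0->1->2->0, total 0 + 9 + (-8), length 3.
Answer: λ = 1/3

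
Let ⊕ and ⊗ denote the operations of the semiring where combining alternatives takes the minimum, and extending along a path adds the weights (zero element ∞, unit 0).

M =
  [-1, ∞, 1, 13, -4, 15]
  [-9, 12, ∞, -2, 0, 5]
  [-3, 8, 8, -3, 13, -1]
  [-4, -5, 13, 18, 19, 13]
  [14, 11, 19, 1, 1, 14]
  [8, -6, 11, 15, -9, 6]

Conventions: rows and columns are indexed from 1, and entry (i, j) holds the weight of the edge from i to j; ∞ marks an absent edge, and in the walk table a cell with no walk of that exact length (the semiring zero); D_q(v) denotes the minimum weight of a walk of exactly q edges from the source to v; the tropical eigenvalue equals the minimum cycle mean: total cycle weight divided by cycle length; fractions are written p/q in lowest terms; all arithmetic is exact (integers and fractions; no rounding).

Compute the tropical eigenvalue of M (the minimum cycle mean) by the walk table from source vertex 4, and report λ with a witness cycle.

q=0: [∞, ∞, ∞, 0, ∞, ∞]
q=1: [-4, -5, 13, 18, 19, 13]
q=2: [-14, 7, -3, -7, -8, 0]
q=3: [-15, -12, -13, -7, -18, -4]
q=4: [-21, -12, -14, -17, -19, -14]
q=5: [-22, -22, -20, -18, -25, -15]
q=6: [-31, -23, -21, -24, -26, -21]
Optimal cycle mean attained by: cycle 1->5->4->2->1, total (-4) + 1 + (-5) + (-9), length 4.
Answer: λ = -17/4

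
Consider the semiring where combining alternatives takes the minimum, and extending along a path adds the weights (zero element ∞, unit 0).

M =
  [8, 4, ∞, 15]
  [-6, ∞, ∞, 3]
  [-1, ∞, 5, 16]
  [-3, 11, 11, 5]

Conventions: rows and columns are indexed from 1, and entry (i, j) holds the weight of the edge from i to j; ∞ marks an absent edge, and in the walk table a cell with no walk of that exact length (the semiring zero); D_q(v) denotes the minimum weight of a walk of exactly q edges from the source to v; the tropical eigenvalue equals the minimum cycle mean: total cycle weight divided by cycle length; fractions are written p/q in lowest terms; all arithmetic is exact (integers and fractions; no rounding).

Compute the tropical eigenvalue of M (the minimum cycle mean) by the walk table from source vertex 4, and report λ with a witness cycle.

q=0: [∞, ∞, ∞, 0]
q=1: [-3, 11, 11, 5]
q=2: [2, 1, 16, 10]
q=3: [-5, 6, 21, 4]
q=4: [0, -1, 15, 9]
Optimal cycle mean attained by: cycle 1->2->1, total 4 + (-6), length 2.
Answer: λ = -1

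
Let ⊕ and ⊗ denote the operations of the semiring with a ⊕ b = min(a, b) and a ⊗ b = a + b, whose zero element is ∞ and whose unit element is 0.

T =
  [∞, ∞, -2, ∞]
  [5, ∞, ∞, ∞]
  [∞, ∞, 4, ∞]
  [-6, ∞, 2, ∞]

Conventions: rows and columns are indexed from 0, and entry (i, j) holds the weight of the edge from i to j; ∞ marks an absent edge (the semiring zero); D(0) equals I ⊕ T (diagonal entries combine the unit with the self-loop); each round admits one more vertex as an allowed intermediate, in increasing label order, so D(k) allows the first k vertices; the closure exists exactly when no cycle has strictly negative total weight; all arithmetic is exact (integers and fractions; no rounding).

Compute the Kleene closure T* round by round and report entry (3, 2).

D(0):
  [0, ∞, -2, ∞]
  [5, 0, ∞, ∞]
  [∞, ∞, 0, ∞]
  [-6, ∞, 2, 0]
D(1):
  [0, ∞, -2, ∞]
  [5, 0, 3, ∞]
  [∞, ∞, 0, ∞]
  [-6, ∞, -8, 0]
D(2):
  [0, ∞, -2, ∞]
  [5, 0, 3, ∞]
  [∞, ∞, 0, ∞]
  [-6, ∞, -8, 0]
D(3):
  [0, ∞, -2, ∞]
  [5, 0, 3, ∞]
  [∞, ∞, 0, ∞]
  [-6, ∞, -8, 0]
D(4):
  [0, ∞, -2, ∞]
  [5, 0, 3, ∞]
  [∞, ∞, 0, ∞]
  [-6, ∞, -8, 0]
Answer: T*[3][2] = -8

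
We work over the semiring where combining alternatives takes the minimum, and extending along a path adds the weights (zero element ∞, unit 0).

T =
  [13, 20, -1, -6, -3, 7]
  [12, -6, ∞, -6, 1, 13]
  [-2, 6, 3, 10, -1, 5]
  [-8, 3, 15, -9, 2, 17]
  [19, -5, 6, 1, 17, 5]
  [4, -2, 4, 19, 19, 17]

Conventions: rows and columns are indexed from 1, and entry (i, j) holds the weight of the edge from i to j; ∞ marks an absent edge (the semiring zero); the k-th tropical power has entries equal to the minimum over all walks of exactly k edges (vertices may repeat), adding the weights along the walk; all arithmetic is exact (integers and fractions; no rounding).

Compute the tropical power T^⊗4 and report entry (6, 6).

T^⊗2:
  [-14, -8, 2, -15, -4, 2]
  [-14, -12, 7, -15, -5, 6]
  [1, -6, -3, -8, -5, 4]
  [-17, -6, -9, -18, -11, -1]
  [-7, -11, 9, -11, -4, 8]
  [2, -8, 3, -8, -1, 9]
T^⊗3:
  [-23, -14, -15, -24, -17, -7]
  [-23, -18, -15, -24, -17, -7]
  [-16, -12, 0, -17, -6, 0]
  [-26, -16, -18, -27, -20, -10]
  [-19, -17, -8, -20, -10, 0]
  [-16, -14, 1, -17, -7, 4]
T^⊗4:
  [-32, -22, -24, -33, -26, -16]
  [-32, -24, -24, -33, -26, -16]
  [-25, -18, -17, -26, -19, -9]
  [-35, -25, -27, -36, -29, -19]
  [-28, -23, -20, -29, -22, -12]
  [-25, -20, -17, -26, -19, -9]
Key observation: the optimum is the walk 6->2->4->1->6, with weight (-2) + (-6) + (-8) + 7 = -9.
Optimal value attained by: walk 6->2->4->1->6.
Answer: (T^⊗4)[6][6] = -9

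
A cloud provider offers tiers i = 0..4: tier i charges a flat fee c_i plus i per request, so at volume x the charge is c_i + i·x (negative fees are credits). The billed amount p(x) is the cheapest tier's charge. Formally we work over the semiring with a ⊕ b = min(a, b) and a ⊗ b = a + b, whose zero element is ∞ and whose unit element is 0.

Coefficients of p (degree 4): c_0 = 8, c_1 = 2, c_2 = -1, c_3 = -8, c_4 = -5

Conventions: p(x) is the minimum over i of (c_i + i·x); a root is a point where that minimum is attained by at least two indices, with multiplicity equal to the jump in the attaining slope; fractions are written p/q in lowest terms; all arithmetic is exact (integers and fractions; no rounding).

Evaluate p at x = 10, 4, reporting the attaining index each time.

p(10) = min(8+0·10=8, 2+1·10=12, -1+2·10=19, -8+3·10=22, -5+4·10=35) = 8 (attained by i=0)
p(4) = min(8+0·4=8, 2+1·4=6, -1+2·4=7, -8+3·4=4, -5+4·4=11) = 4 (attained by i=3)
Answer: p(10) = 8; p(4) = 4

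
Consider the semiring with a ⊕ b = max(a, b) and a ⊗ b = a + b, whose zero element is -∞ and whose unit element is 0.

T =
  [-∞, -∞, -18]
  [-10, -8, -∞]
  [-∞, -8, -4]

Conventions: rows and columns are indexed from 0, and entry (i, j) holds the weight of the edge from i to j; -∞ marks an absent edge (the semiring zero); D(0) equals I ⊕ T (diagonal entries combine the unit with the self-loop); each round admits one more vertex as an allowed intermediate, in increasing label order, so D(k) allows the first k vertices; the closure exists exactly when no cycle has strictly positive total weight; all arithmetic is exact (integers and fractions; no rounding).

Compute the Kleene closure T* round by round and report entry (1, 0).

D(0):
  [0, -∞, -18]
  [-10, 0, -∞]
  [-∞, -8, 0]
D(1):
  [0, -∞, -18]
  [-10, 0, -28]
  [-∞, -8, 0]
D(2):
  [0, -∞, -18]
  [-10, 0, -28]
  [-18, -8, 0]
D(3):
  [0, -26, -18]
  [-10, 0, -28]
  [-18, -8, 0]
Answer: T*[1][0] = -10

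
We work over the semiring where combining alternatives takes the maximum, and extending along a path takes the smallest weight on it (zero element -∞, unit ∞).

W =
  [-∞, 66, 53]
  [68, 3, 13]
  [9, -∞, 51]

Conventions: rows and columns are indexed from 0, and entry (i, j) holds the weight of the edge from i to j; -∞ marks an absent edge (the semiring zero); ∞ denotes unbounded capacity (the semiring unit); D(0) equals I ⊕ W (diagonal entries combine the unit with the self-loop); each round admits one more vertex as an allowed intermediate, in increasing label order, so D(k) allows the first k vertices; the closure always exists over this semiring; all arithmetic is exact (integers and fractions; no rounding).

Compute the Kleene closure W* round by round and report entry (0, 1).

D(0):
  [∞, 66, 53]
  [68, ∞, 13]
  [9, -∞, ∞]
D(1):
  [∞, 66, 53]
  [68, ∞, 53]
  [9, 9, ∞]
D(2):
  [∞, 66, 53]
  [68, ∞, 53]
  [9, 9, ∞]
D(3):
  [∞, 66, 53]
  [68, ∞, 53]
  [9, 9, ∞]
Answer: W*[0][1] = 66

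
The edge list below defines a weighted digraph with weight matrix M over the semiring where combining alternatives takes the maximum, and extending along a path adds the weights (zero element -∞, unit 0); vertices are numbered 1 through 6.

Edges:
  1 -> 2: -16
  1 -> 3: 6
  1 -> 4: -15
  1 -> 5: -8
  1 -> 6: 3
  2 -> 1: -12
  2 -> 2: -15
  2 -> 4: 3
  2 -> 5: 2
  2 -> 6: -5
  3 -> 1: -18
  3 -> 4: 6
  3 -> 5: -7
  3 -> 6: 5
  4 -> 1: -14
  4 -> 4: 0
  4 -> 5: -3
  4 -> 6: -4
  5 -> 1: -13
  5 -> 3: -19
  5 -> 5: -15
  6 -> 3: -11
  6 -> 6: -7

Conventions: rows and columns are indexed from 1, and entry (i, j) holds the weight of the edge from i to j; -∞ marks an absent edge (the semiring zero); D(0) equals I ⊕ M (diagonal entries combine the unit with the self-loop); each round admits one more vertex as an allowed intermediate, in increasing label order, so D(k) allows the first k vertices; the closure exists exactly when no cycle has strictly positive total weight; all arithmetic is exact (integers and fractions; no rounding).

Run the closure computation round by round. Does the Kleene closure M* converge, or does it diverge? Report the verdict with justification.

D(0):
  [0, -16, 6, -15, -8, 3]
  [-12, 0, -∞, 3, 2, -5]
  [-18, -∞, 0, 6, -7, 5]
  [-14, -∞, -∞, 0, -3, -4]
  [-13, -∞, -19, -∞, 0, -∞]
  [-∞, -∞, -11, -∞, -∞, 0]
D(1):
  [0, -16, 6, -15, -8, 3]
  [-12, 0, -6, 3, 2, -5]
  [-18, -34, 0, 6, -7, 5]
  [-14, -30, -8, 0, -3, -4]
  [-13, -29, -7, -28, 0, -10]
  [-∞, -∞, -11, -∞, -∞, 0]
D(2):
  [0, -16, 6, -13, -8, 3]
  [-12, 0, -6, 3, 2, -5]
  [-18, -34, 0, 6, -7, 5]
  [-14, -30, -8, 0, -3, -4]
  [-13, -29, -7, -26, 0, -10]
  [-∞, -∞, -11, -∞, -∞, 0]
D(3):
  [0, -16, 6, 12, -1, 11]
  [-12, 0, -6, 3, 2, -1]
  [-18, -34, 0, 6, -7, 5]
  [-14, -30, -8, 0, -3, -3]
  [-13, -29, -7, -1, 0, -2]
  [-29, -45, -11, -5, -18, 0]
D(4):
  [0, -16, 6, 12, 9, 11]
  [-11, 0, -5, 3, 2, 0]
  [-8, -24, 0, 6, 3, 5]
  [-14, -30, -8, 0, -3, -3]
  [-13, -29, -7, -1, 0, -2]
  [-19, -35, -11, -5, -8, 0]
D(5):
  [0, -16, 6, 12, 9, 11]
  [-11, 0, -5, 3, 2, 0]
  [-8, -24, 0, 6, 3, 5]
  [-14, -30, -8, 0, -3, -3]
  [-13, -29, -7, -1, 0, -2]
  [-19, -35, -11, -5, -8, 0]
D(6):
  [0, -16, 6, 12, 9, 11]
  [-11, 0, -5, 3, 2, 0]
  [-8, -24, 0, 6, 3, 5]
  [-14, -30, -8, 0, -3, -3]
  [-13, -29, -7, -1, 0, -2]
  [-19, -35, -11, -5, -8, 0]
Key observation: every diagonal entry stays at the unit through all rounds, so no improving cycle exists.
Answer: CONVERGES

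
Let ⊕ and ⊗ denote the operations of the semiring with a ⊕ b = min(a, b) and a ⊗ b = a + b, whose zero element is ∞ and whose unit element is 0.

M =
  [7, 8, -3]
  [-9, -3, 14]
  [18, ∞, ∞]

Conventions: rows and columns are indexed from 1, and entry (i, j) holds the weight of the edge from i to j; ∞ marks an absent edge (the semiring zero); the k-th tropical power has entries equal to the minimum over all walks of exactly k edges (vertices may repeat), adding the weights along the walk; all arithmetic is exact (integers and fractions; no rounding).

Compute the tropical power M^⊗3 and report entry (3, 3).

M^⊗2:
  [-1, 5, 4]
  [-12, -6, -12]
  [25, 26, 15]
M^⊗3:
  [-4, 2, -4]
  [-15, -9, -15]
  [17, 23, 22]
Key observation: the optimum is the walk 3->1->1->3, with weight 18 + 7 + (-3) = 22.
Optimal value attained by: walk 3->1->1->3.
Answer: (M^⊗3)[3][3] = 22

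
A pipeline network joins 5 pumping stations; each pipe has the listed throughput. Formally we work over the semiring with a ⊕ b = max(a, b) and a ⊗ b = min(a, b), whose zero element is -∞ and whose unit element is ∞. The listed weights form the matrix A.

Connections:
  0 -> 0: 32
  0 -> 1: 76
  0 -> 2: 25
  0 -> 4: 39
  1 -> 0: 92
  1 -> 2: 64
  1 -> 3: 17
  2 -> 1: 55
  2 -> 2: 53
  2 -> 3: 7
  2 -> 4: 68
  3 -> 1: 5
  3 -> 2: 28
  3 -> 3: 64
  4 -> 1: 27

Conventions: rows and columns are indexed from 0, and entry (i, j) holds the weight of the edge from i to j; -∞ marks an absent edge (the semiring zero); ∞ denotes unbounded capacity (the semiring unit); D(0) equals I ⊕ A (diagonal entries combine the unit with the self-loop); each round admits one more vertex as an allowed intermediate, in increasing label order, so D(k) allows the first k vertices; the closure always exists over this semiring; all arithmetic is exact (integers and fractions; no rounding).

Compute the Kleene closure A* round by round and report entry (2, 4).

D(0):
  [∞, 76, 25, -∞, 39]
  [92, ∞, 64, 17, -∞]
  [-∞, 55, ∞, 7, 68]
  [-∞, 5, 28, ∞, -∞]
  [-∞, 27, -∞, -∞, ∞]
D(1):
  [∞, 76, 25, -∞, 39]
  [92, ∞, 64, 17, 39]
  [-∞, 55, ∞, 7, 68]
  [-∞, 5, 28, ∞, -∞]
  [-∞, 27, -∞, -∞, ∞]
D(2):
  [∞, 76, 64, 17, 39]
  [92, ∞, 64, 17, 39]
  [55, 55, ∞, 17, 68]
  [5, 5, 28, ∞, 5]
  [27, 27, 27, 17, ∞]
D(3):
  [∞, 76, 64, 17, 64]
  [92, ∞, 64, 17, 64]
  [55, 55, ∞, 17, 68]
  [28, 28, 28, ∞, 28]
  [27, 27, 27, 17, ∞]
D(4):
  [∞, 76, 64, 17, 64]
  [92, ∞, 64, 17, 64]
  [55, 55, ∞, 17, 68]
  [28, 28, 28, ∞, 28]
  [27, 27, 27, 17, ∞]
D(5):
  [∞, 76, 64, 17, 64]
  [92, ∞, 64, 17, 64]
  [55, 55, ∞, 17, 68]
  [28, 28, 28, ∞, 28]
  [27, 27, 27, 17, ∞]
Answer: A*[2][4] = 68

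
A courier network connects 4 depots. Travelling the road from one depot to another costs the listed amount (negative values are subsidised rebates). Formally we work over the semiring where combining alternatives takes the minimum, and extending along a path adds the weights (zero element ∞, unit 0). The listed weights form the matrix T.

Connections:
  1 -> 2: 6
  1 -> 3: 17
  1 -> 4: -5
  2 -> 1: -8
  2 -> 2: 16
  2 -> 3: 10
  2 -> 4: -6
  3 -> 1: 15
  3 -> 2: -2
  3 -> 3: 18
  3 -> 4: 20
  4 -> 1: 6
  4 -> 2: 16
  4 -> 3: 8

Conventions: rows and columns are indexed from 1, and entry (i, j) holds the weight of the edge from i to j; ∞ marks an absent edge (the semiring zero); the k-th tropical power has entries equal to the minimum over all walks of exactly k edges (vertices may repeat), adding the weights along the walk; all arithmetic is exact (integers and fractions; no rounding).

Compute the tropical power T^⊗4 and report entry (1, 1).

T^⊗2:
  [-2, 11, 3, 0]
  [0, -2, 2, -13]
  [-10, 14, 8, -8]
  [8, 6, 23, 1]
T^⊗3:
  [3, 1, 8, -7]
  [-10, 0, -5, -8]
  [-2, -4, 0, -15]
  [-2, 14, 9, 0]
T^⊗4:
  [-7, 6, 1, -5]
  [-8, -7, 0, -15]
  [-12, -2, -7, -10]
  [6, 4, 8, -7]
Key observation: the optimum is the walk 1->4->3->2->1, with weight (-5) + 8 + (-2) + (-8) = -7.
Optimal value attained by: walk 1->4->3->2->1.
Answer: (T^⊗4)[1][1] = -7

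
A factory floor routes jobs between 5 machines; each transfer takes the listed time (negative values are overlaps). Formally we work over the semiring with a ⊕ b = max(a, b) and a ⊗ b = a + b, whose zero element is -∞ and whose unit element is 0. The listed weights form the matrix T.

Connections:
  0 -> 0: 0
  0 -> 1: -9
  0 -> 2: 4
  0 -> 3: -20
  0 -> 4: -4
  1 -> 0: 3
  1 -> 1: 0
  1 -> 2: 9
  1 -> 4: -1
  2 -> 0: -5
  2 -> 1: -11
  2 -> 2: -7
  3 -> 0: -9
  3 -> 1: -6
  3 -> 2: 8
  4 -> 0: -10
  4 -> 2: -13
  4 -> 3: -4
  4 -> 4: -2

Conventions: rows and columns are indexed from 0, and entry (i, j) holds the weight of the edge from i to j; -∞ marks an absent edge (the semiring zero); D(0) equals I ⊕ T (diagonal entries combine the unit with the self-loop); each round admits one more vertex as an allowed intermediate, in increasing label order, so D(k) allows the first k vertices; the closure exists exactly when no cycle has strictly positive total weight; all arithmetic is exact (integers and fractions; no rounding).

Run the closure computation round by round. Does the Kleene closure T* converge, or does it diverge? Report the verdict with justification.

D(0):
  [0, -9, 4, -20, -4]
  [3, 0, 9, -∞, -1]
  [-5, -11, 0, -∞, -∞]
  [-9, -6, 8, 0, -∞]
  [-10, -∞, -13, -4, 0]
D(1):
  [0, -9, 4, -20, -4]
  [3, 0, 9, -17, -1]
  [-5, -11, 0, -25, -9]
  [-9, -6, 8, 0, -13]
  [-10, -19, -6, -4, 0]
D(2):
  [0, -9, 4, -20, -4]
  [3, 0, 9, -17, -1]
  [-5, -11, 0, -25, -9]
  [-3, -6, 8, 0, -7]
  [-10, -19, -6, -4, 0]
D(3):
  [0, -7, 4, -20, -4]
  [4, 0, 9, -16, 0]
  [-5, -11, 0, -25, -9]
  [3, -3, 8, 0, -1]
  [-10, -17, -6, -4, 0]
D(4):
  [0, -7, 4, -20, -4]
  [4, 0, 9, -16, 0]
  [-5, -11, 0, -25, -9]
  [3, -3, 8, 0, -1]
  [-1, -7, 4, -4, 0]
D(5):
  [0, -7, 4, -8, -4]
  [4, 0, 9, -4, 0]
  [-5, -11, 0, -13, -9]
  [3, -3, 8, 0, -1]
  [-1, -7, 4, -4, 0]
Key observation: every diagonal entry stays at the unit through all rounds, so no improving cycle exists.
Answer: CONVERGES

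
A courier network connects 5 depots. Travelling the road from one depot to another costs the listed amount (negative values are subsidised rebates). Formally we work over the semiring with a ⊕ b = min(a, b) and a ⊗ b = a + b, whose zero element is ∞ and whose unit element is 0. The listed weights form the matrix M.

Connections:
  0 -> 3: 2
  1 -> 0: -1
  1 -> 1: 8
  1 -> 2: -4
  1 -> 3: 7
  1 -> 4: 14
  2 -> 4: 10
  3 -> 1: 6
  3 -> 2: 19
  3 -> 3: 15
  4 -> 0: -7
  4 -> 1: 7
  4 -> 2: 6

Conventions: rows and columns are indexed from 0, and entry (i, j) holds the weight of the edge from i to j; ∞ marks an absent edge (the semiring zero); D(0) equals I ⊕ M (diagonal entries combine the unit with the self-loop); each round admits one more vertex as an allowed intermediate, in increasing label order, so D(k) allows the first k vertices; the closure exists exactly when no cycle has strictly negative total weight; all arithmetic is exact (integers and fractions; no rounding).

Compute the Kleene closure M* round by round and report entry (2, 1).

D(0):
  [0, ∞, ∞, 2, ∞]
  [-1, 0, -4, 7, 14]
  [∞, ∞, 0, ∞, 10]
  [∞, 6, 19, 0, ∞]
  [-7, 7, 6, ∞, 0]
D(1):
  [0, ∞, ∞, 2, ∞]
  [-1, 0, -4, 1, 14]
  [∞, ∞, 0, ∞, 10]
  [∞, 6, 19, 0, ∞]
  [-7, 7, 6, -5, 0]
D(2):
  [0, ∞, ∞, 2, ∞]
  [-1, 0, -4, 1, 14]
  [∞, ∞, 0, ∞, 10]
  [5, 6, 2, 0, 20]
  [-7, 7, 3, -5, 0]
D(3):
  [0, ∞, ∞, 2, ∞]
  [-1, 0, -4, 1, 6]
  [∞, ∞, 0, ∞, 10]
  [5, 6, 2, 0, 12]
  [-7, 7, 3, -5, 0]
D(4):
  [0, 8, 4, 2, 14]
  [-1, 0, -4, 1, 6]
  [∞, ∞, 0, ∞, 10]
  [5, 6, 2, 0, 12]
  [-7, 1, -3, -5, 0]
D(5):
  [0, 8, 4, 2, 14]
  [-1, 0, -4, 1, 6]
  [3, 11, 0, 5, 10]
  [5, 6, 2, 0, 12]
  [-7, 1, -3, -5, 0]
Answer: M*[2][1] = 11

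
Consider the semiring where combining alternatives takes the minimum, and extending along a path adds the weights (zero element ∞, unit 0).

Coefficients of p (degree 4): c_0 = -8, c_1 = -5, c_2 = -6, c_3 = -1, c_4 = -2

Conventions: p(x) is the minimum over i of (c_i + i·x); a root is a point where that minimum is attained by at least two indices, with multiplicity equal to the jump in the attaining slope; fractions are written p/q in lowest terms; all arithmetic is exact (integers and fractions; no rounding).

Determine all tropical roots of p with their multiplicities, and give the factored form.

hull edge (i=0, c=-8) to (i=2, c=-6): slope 1, span 2
hull edge (i=2, c=-6) to (i=4, c=-2): slope 2, span 2
Factored form: p(x) = -2 ⊗ (x ⊕ (-2)) ⊗ (x ⊕ (-2)) ⊗ (x ⊕ (-1)) ⊗ (x ⊕ (-1))
Answer: roots = -2 (mult 2), -1 (mult 2)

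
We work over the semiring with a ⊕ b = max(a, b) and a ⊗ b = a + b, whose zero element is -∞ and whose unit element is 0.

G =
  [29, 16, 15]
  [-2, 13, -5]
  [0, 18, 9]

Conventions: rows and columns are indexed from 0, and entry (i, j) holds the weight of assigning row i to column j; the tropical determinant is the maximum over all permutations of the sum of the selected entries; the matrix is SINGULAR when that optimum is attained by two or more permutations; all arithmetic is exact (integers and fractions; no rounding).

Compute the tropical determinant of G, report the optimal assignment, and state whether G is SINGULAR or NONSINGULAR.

σ = (0, 1, 2): 29 + 13 + 9 = 51
σ = (0, 2, 1): 29 + (-5) + 18 = 42
σ = (1, 0, 2): 16 + (-2) + 9 = 23
σ = (1, 2, 0): 16 + (-5) + 0 = 11
σ = (2, 0, 1): 15 + (-2) + 18 = 31
σ = (2, 1, 0): 15 + 13 + 0 = 28
Optimal value attained by: σ = (0, 1, 2).
Answer: det⊕(G) = 51; verdict: NONSINGULAR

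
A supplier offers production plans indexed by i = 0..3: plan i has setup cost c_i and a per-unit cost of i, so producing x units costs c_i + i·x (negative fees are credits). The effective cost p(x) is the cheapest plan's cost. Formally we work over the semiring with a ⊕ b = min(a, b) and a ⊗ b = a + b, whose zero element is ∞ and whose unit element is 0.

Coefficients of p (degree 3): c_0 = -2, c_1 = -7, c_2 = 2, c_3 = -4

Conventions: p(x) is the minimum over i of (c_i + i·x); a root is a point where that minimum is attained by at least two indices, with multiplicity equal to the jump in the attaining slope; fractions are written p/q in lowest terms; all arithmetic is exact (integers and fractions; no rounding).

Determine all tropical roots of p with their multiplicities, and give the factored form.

hull edge (i=0, c=-2) to (i=1, c=-7): slope -5, span 1
hull edge (i=1, c=-7) to (i=3, c=-4): slope 3/2, span 2
Factored form: p(x) = -4 ⊗ (x ⊕ (-3/2)) ⊗ (x ⊕ (-3/2)) ⊗ (x ⊕ 5)
Answer: roots = -3/2 (mult 2), 5 (mult 1)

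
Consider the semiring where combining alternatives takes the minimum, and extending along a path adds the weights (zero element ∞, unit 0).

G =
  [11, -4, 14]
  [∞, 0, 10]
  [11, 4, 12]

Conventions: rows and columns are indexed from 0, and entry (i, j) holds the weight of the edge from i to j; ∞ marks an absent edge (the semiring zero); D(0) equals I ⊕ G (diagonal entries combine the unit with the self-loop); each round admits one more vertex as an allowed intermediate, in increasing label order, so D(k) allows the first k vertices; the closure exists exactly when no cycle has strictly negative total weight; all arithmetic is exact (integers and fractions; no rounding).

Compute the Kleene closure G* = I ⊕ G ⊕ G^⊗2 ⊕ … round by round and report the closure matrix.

D(0):
  [0, -4, 14]
  [∞, 0, 10]
  [11, 4, 0]
D(1):
  [0, -4, 14]
  [∞, 0, 10]
  [11, 4, 0]
D(2):
  [0, -4, 6]
  [∞, 0, 10]
  [11, 4, 0]
D(3):
  [0, -4, 6]
  [21, 0, 10]
  [11, 4, 0]
Answer: G* = [[0, -4, 6], [21, 0, 10], [11, 4, 0]]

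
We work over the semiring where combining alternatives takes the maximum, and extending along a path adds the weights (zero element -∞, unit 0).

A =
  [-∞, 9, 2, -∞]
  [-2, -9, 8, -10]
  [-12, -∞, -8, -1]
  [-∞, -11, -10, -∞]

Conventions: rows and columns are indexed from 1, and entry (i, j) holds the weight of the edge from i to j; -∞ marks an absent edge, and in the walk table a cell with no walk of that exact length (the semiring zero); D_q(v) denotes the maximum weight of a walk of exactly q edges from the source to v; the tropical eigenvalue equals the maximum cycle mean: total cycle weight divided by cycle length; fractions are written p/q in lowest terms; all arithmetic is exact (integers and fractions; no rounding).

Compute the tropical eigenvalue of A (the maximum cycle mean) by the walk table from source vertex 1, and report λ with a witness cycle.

q=0: [0, -∞, -∞, -∞]
q=1: [-∞, 9, 2, -∞]
q=2: [7, 0, 17, 1]
q=3: [5, 16, 9, 16]
q=4: [14, 14, 24, 8]
Optimal cycle mean attained by: cycle 1->2->1, total 9 + (-2), length 2.
Answer: λ = 7/2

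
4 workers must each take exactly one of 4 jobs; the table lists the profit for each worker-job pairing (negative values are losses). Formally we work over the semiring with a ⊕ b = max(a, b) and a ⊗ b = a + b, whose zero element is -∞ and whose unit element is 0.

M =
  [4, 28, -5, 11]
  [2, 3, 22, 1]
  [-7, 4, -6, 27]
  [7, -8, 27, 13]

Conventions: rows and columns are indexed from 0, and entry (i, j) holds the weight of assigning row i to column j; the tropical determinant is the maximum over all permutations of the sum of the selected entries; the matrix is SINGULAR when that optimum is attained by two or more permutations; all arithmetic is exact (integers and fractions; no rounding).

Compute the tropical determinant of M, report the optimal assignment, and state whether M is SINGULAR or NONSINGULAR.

σ = (0, 1, 2, 3): 4 + 3 + (-6) + 13 = 14
σ = (0, 1, 3, 2): 4 + 3 + 27 + 27 = 61
σ = (0, 2, 1, 3): 4 + 22 + 4 + 13 = 43
σ = (0, 2, 3, 1): 4 + 22 + 27 + (-8) = 45
σ = (0, 3, 1, 2): 4 + 1 + 4 + 27 = 36
σ = (0, 3, 2, 1): 4 + 1 + (-6) + (-8) = -9
σ = (1, 0, 2, 3): 28 + 2 + (-6) + 13 = 37
σ = (1, 0, 3, 2): 28 + 2 + 27 + 27 = 84
σ = (1, 2, 0, 3): 28 + 22 + (-7) + 13 = 56
σ = (1, 2, 3, 0): 28 + 22 + 27 + 7 = 84
σ = (1, 3, 0, 2): 28 + 1 + (-7) + 27 = 49
σ = (1, 3, 2, 0): 28 + 1 + (-6) + 7 = 30
σ = (2, 0, 1, 3): (-5) + 2 + 4 + 13 = 14
σ = (2, 0, 3, 1): (-5) + 2 + 27 + (-8) = 16
σ = (2, 1, 0, 3): (-5) + 3 + (-7) + 13 = 4
σ = (2, 1, 3, 0): (-5) + 3 + 27 + 7 = 32
σ = (2, 3, 0, 1): (-5) + 1 + (-7) + (-8) = -19
σ = (2, 3, 1, 0): (-5) + 1 + 4 + 7 = 7
σ = (3, 0, 1, 2): 11 + 2 + 4 + 27 = 44
σ = (3, 0, 2, 1): 11 + 2 + (-6) + (-8) = -1
σ = (3, 1, 0, 2): 11 + 3 + (-7) + 27 = 34
σ = (3, 1, 2, 0): 11 + 3 + (-6) + 7 = 15
σ = (3, 2, 0, 1): 11 + 22 + (-7) + (-8) = 18
σ = (3, 2, 1, 0): 11 + 22 + 4 + 7 = 44
Optimal value attained by: σ = (1, 0, 3, 2).
Answer: det⊕(M) = 84; verdict: SINGULAR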